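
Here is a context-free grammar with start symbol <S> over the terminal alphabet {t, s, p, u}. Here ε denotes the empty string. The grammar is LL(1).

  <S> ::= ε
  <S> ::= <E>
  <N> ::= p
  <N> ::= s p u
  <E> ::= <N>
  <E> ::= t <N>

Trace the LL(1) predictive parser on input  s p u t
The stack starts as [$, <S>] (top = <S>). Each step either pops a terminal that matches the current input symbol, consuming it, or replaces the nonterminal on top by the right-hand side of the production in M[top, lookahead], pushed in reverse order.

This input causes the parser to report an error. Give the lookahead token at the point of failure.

t

     Stack    Input      Action
  1  $ <S>    s p u t $  expand <S> ::= <E>
  2  $ <E>    s p u t $  expand <E> ::= <N>
  3  $ <N>    s p u t $  expand <N> ::= s p u
  4  $ u p s  s p u t $  match s
  5  $ u p    p u t $    match p
  6  $ u      u t $      match u
  7  $        t $        error: stack empty but input remains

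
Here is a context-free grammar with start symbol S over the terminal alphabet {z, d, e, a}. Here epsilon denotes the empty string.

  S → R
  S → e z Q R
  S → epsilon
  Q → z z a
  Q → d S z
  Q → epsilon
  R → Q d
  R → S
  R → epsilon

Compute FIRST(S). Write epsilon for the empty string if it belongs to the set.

FIRST(Q): from Q→z z a we get {z}; from Q→d S z we get {d}; from Q→epsilon we get {epsilon}. So FIRST(Q) = {epsilon, d, z}.
FIRST(S): from S→R we get {epsilon, d, e, z}; from S→e z Q R we get {e}; from S→epsilon we get {epsilon}. So FIRST(S) = {epsilon, d, e, z}.
FIRST(R): from R→Q d we get {d, z}; from R→S we get {epsilon, d, e, z}; from R→epsilon we get {epsilon}. So FIRST(R) = {epsilon, d, e, z}.

{epsilon, d, e, z}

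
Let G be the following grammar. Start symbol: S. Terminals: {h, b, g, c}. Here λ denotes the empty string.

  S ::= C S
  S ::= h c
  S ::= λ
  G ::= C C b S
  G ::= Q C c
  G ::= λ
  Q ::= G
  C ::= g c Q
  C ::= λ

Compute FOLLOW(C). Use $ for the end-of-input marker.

{$, b, c, g, h}

FIRST(C): from C::=g c Q we get {g}; from C::=λ we get {λ}. So FIRST(C) = {λ, g}.
FIRST(S): from S::=C S we get {λ, g, h}; from S::=h c we get {h}; from S::=λ we get {λ}. So FIRST(S) = {λ, g, h}.
FIRST(G): from G::=C C b S we get {b, g}; from G::=Q C c we get {b, c, g}; from G::=λ we get {λ}. So FIRST(G) = {λ, b, c, g}.
FIRST(Q): from Q::=G we get {λ, b, c, g}. So FIRST(Q) = {λ, b, c, g}.
FOLLOW(S) includes $ since S is the start symbol.
FOLLOW(S): in S::=C S, the suffix after S is empty (adds nothing new); in G::=C C b S, the suffix after S is empty, so FOLLOW(S) ⊇ FOLLOW(G) = {$, b, c, g, h}. Thus FOLLOW(S) = {$, b, c, g, h}.
FOLLOW(C): in S::=C S, C is followed by S with FIRST {λ, g, h}; in S::=C S, the suffix after C is nullable, so FOLLOW(C) ⊇ FOLLOW(S) = {$, b, c, g, h}; in G::=C C b S (occurrence 1), C is followed by C b S with FIRST {b, g}; in G::=C C b S (occurrence 2), C is followed by b S with FIRST {b}; in G::=Q C c, C is followed by c with FIRST {c}. Thus FOLLOW(C) = {$, b, c, g, h}.
FOLLOW(Q): in G::=Q C c, Q is followed by C c with FIRST {c, g}; in C::=g c Q, the suffix after Q is empty, so FOLLOW(Q) ⊇ FOLLOW(C) = {$, b, c, g, h}. Thus FOLLOW(Q) = {$, b, c, g, h}.
FOLLOW(G): in Q::=G, the suffix after G is empty, so FOLLOW(G) ⊇ FOLLOW(Q) = {$, b, c, g, h}. Thus FOLLOW(G) = {$, b, c, g, h}.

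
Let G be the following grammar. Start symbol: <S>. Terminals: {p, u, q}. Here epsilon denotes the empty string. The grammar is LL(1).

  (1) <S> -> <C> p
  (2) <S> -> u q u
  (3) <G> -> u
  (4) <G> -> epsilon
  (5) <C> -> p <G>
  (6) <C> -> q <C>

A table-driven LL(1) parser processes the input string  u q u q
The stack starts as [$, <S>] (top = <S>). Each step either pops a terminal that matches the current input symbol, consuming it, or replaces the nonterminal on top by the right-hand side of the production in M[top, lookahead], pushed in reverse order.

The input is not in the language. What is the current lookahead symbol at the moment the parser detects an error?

step 1: stack=$ <S>  input=u q u q $  — expand <S> -> u q u
step 2: stack=$ u q u  input=u q u q $  — match u
step 3: stack=$ u q  input=q u q $  — match q
step 4: stack=$ u  input=u q $  — match u
step 5: stack=$  input=q $  — error: stack empty but input remains

q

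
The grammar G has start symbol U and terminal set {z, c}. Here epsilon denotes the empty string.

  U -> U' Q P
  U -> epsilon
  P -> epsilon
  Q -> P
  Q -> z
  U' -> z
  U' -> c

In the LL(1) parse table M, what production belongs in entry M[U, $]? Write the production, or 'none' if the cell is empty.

U -> epsilon

FIRST(P): from P->epsilon we get {epsilon}. So FIRST(P) = {epsilon}.
FIRST(U'): from U'->z we get {z}; from U'->c we get {c}. So FIRST(U') = {c, z}.
FIRST(U): from U->U' Q P we get {c, z}; from U->epsilon we get {epsilon}. So FIRST(U) = {epsilon, c, z}.
FIRST(Q): from Q->P we get {epsilon}; from Q->z we get {z}. So FIRST(Q) = {epsilon, z}.
FOLLOW(U) includes $ since U is the start symbol.
FOLLOW(U): U appears on no right-hand side. Thus FOLLOW(U) = {$}.
For U -> U' Q P: FIRST(U' Q P) = {c, z}, so it goes in M[U, t] for t ∈ {c, z}.
For U -> epsilon: FIRST(epsilon) = {epsilon}, so it goes in M[U, t] for t ∈ {}; since epsilon ∈ FIRST, also for every t ∈ FOLLOW(U) = {$}.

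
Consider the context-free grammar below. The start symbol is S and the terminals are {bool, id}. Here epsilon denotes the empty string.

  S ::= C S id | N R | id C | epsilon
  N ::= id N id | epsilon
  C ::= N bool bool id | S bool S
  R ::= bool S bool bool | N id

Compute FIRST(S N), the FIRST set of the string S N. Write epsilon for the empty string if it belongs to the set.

FIRST(N): from N::=id N id we get {id}; from N::=epsilon we get {epsilon}. So FIRST(N) = {epsilon, id}.
FIRST(R): from R::=bool S bool bool we get {bool}; from R::=N id we get {id}. So FIRST(R) = {bool, id}.
FIRST(S): from S::=C S id we get {bool, id}; from S::=N R we get {bool, id}; from S::=id C we get {id}; from S::=epsilon we get {epsilon}. So FIRST(S) = {epsilon, bool, id}.
FIRST(C): from C::=N bool bool id we get {bool, id}; from C::=S bool S we get {bool, id}. So FIRST(C) = {bool, id}.
FIRST(S N): take FIRST of each symbol in turn, carrying on past any symbol whose FIRST contains epsilon; result {epsilon, bool, id}.

{epsilon, bool, id}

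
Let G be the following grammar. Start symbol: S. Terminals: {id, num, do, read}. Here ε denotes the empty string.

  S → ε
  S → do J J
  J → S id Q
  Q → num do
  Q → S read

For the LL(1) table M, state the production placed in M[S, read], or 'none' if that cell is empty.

S → ε

FIRST(S): from S→ε we get {ε}; from S→do J J we get {do}. So FIRST(S) = {ε, do}.
FIRST(J): from J→S id Q we get {do, id}. So FIRST(J) = {do, id}.
FIRST(Q): from Q→num do we get {num}; from Q→S read we get {do, read}. So FIRST(Q) = {do, num, read}.
FOLLOW(S) includes $ since S is the start symbol.
FOLLOW(S): in J→S id Q, S is followed by id Q with FIRST {id}; in Q→S read, S is followed by read with FIRST {read}. Thus FOLLOW(S) = {$, id, read}.
For S → ε: FIRST(ε) = {ε}, so it goes in M[S, t] for t ∈ {}; since ε ∈ FIRST, also for every t ∈ FOLLOW(S) = {$, id, read}.
For S → do J J: FIRST(do J J) = {do}, so it goes in M[S, t] for t ∈ {do}.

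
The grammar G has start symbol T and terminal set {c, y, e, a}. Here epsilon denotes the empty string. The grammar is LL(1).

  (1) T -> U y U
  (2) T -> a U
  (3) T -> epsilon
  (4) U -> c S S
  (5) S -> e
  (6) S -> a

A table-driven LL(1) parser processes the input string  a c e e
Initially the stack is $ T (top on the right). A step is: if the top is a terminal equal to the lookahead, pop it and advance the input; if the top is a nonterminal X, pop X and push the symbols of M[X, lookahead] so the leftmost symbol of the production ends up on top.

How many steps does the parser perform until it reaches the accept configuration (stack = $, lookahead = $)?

8

step 1: stack=$ T  input=a c e e $  — expand T -> a U
step 2: stack=$ U a  input=a c e e $  — match a
step 3: stack=$ U  input=c e e $  — expand U -> c S S
step 4: stack=$ S S c  input=c e e $  — match c
step 5: stack=$ S S  input=e e $  — expand S -> e
step 6: stack=$ S e  input=e e $  — match e
step 7: stack=$ S  input=e $  — expand S -> e
step 8: stack=$ e  input=e $  — match e
Accept reached after 8 steps.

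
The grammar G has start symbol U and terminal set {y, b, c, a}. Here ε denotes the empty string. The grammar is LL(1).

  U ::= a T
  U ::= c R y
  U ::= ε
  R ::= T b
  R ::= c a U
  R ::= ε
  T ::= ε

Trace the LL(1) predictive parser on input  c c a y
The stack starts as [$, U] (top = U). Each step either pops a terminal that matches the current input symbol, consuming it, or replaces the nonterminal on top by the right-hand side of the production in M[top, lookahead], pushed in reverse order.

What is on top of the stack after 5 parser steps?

     Stack      Input      Action
  1  $ U        c c a y $  expand U ::= c R y
  2  $ y R c    c c a y $  match c
  3  $ y R      c a y $    expand R ::= c a U
  4  $ y U a c  c a y $    match c
  5  $ y U a    a y $      match a
Stack after step 5: $ y U (top = U).

U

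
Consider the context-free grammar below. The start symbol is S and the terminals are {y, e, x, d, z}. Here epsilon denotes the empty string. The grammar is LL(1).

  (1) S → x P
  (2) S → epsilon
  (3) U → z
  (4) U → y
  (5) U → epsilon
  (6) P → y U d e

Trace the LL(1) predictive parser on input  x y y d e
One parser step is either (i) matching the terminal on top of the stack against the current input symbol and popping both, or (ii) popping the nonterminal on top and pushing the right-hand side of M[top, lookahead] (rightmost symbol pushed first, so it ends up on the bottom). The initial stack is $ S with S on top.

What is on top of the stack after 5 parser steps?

     Stack      Input        Action
  1  $ S        x y y d e $  expand S → x P
  2  $ P x      x y y d e $  match x
  3  $ P        y y d e $    expand P → y U d e
  4  $ e d U y  y y d e $    match y
  5  $ e d U    y d e $      expand U → y
Stack after step 5: $ e d y (top = y).

y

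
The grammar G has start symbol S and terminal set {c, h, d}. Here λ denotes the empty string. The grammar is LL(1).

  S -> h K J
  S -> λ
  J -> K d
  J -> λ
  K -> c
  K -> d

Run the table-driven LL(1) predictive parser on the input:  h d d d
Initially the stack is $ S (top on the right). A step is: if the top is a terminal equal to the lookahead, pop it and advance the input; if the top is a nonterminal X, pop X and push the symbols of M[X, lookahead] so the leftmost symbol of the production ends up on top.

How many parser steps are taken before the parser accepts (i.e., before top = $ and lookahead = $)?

     Stack    Input      Action
  1  $ S      h d d d $  expand S -> h K J
  2  $ J K h  h d d d $  match h
  3  $ J K    d d d $    expand K -> d
  4  $ J d    d d d $    match d
  5  $ J      d d $      expand J -> K d
  6  $ d K    d d $      expand K -> d
  7  $ d d    d d $      match d
  8  $ d      d $        match d
Accept reached after 8 steps.

8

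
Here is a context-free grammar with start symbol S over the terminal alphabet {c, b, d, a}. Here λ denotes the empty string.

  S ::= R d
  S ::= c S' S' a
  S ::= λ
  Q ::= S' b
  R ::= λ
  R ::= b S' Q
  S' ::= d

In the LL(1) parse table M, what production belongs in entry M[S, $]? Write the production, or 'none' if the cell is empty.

FIRST(R): from R::=λ we get {λ}; from R::=b S' Q we get {b}. So FIRST(R) = {λ, b}.
FIRST(S'): from S'::=d we get {d}. So FIRST(S') = {d}.
FIRST(S): from S::=R d we get {b, d}; from S::=c S' S' a we get {c}; from S::=λ we get {λ}. So FIRST(S) = {λ, b, c, d}.
FIRST(Q): from Q::=S' b we get {d}. So FIRST(Q) = {d}.
FOLLOW(S) includes $ since S is the start symbol.
FOLLOW(S): S appears on no right-hand side. Thus FOLLOW(S) = {$}.
For S ::= R d: FIRST(R d) = {b, d}, so it goes in M[S, t] for t ∈ {b, d}.
For S ::= c S' S' a: FIRST(c S' S' a) = {c}, so it goes in M[S, t] for t ∈ {c}.
For S ::= λ: FIRST(λ) = {λ}, so it goes in M[S, t] for t ∈ {}; since λ ∈ FIRST, also for every t ∈ FOLLOW(S) = {$}.

S ::= λ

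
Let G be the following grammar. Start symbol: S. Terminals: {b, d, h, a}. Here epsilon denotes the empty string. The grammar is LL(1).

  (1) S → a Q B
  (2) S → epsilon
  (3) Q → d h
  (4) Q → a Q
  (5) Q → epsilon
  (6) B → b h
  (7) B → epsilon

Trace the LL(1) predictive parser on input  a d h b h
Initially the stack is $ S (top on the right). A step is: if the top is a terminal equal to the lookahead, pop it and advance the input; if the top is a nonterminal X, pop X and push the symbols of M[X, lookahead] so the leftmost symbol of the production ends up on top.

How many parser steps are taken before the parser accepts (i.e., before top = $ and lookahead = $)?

8

step 1: stack=$ S  input=a d h b h $  — expand S → a Q B
step 2: stack=$ B Q a  input=a d h b h $  — match a
step 3: stack=$ B Q  input=d h b h $  — expand Q → d h
step 4: stack=$ B h d  input=d h b h $  — match d
step 5: stack=$ B h  input=h b h $  — match h
step 6: stack=$ B  input=b h $  — expand B → b h
step 7: stack=$ h b  input=b h $  — match b
step 8: stack=$ h  input=h $  — match h
Accept reached after 8 steps.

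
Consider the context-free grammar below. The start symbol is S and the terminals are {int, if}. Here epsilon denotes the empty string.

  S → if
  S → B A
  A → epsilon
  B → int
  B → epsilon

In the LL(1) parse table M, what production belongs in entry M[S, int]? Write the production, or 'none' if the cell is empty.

FIRST(A) = {epsilon}
FIRST(B) = {epsilon, int}
FIRST(S) = {epsilon, if, int}  (via B A)
FOLLOW(S) includes $ since S is the start symbol.
FOLLOW(S): S appears on no right-hand side. Thus FOLLOW(S) = {$}.
For S → if: FIRST(if) = {if}, so it goes in M[S, t] for t ∈ {if}.
For S → B A: FIRST(B A) = {epsilon, int}, so it goes in M[S, t] for t ∈ {int}; since epsilon ∈ FIRST, also for every t ∈ FOLLOW(S) = {$}.

S → B A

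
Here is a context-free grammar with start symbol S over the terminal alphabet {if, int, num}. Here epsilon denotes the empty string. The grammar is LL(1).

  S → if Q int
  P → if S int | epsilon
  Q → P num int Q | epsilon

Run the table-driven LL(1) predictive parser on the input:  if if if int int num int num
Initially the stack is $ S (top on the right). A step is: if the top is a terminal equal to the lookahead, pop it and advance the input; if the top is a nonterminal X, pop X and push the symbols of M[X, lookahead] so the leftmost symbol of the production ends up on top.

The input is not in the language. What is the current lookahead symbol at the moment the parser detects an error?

$

step 1: stack=$ S  input=if if if int int num int num $  — expand S → if Q int
step 2: stack=$ int Q if  input=if if if int int num int num $  — match if
step 3: stack=$ int Q  input=if if int int num int num $  — expand Q → P num int Q
step 4: stack=$ int Q int num P  input=if if int int num int num $  — expand P → if S int
step 5: stack=$ int Q int num int S if  input=if if int int num int num $  — match if
step 6: stack=$ int Q int num int S  input=if int int num int num $  — expand S → if Q int
step 7: stack=$ int Q int num int int Q if  input=if int int num int num $  — match if
step 8: stack=$ int Q int num int int Q  input=int int num int num $  — expand Q → epsilon
step 9: stack=$ int Q int num int int  input=int int num int num $  — match int
step 10: stack=$ int Q int num int  input=int num int num $  — match int
step 11: stack=$ int Q int num  input=num int num $  — match num
step 12: stack=$ int Q int  input=int num $  — match int
step 13: stack=$ int Q  input=num $  — expand Q → P num int Q
step 14: stack=$ int Q int num P  input=num $  — expand P → epsilon
step 15: stack=$ int Q int num  input=num $  — match num
step 16: stack=$ int Q int  input=$  — error: top is terminal int but lookahead is $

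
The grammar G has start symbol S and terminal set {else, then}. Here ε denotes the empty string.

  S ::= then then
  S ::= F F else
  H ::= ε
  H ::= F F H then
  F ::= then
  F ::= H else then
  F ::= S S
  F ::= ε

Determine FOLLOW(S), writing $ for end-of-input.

FIRST(S) = {else, then}  (via F F else)
FIRST(H) = {ε, else, then}  (via F F H then)
FIRST(F) = {ε, else, then}  (via H else then, S S)
FOLLOW(S) includes $ since S is the start symbol.
FOLLOW(H): in H::=F F H then, H is followed by then with FIRST {then}; in F::=H else then, H is followed by else then with FIRST {else}. Thus FOLLOW(H) = {else, then}.
FOLLOW(F): in S::=F F else (occurrence 1), F is followed by F else with FIRST {else, then}; in S::=F F else (occurrence 2), F is followed by else with FIRST {else}; in H::=F F H then (occurrence 1), F is followed by F H then with FIRST {else, then}; in H::=F F H then (occurrence 2), F is followed by H then with FIRST {else, then}. Thus FOLLOW(F) = {else, then}.
FOLLOW(S): in F::=S S (occurrence 1), S is followed by S with FIRST {else, then}; in F::=S S (occurrence 2), the suffix after S is empty, so FOLLOW(S) ⊇ FOLLOW(F) = {else, then}. Thus FOLLOW(S) = {$, else, then}.

{$, else, then}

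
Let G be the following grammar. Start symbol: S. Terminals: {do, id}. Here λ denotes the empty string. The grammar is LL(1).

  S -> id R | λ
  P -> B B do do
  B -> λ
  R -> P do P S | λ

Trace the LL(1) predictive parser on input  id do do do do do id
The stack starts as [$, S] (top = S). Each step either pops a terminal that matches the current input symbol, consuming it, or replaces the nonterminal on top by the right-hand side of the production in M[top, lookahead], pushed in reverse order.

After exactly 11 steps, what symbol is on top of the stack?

      Stack               Input                   Action
   1  $ S                 id do do do do do id $  expand S -> id R
   2  $ R id              id do do do do do id $  match id
   3  $ R                 do do do do do id $     expand R -> P do P S
   4  $ S P do P          do do do do do id $     expand P -> B B do do
   5  $ S P do do do B B  do do do do do id $     expand B -> λ
   6  $ S P do do do B    do do do do do id $     expand B -> λ
   7  $ S P do do do      do do do do do id $     match do
   8  $ S P do do         do do do do id $        match do
   9  $ S P do            do do do id $           match do
  10  $ S P               do do id $              expand P -> B B do do
  11  $ S do do B B       do do id $              expand B -> λ
Stack after step 11: $ S do do B (top = B).

B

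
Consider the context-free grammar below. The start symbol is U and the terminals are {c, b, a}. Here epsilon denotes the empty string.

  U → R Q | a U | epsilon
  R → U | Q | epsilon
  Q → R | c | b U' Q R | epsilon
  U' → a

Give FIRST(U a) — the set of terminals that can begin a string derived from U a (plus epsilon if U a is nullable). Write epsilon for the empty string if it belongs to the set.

FIRST(U') = {a}
FIRST(U) = {epsilon, a, b, c}  (via R Q)
FIRST(R) = {epsilon, a, b, c}  (via U, Q)
FIRST(Q) = {epsilon, a, b, c}  (via R)
FIRST(U a): take FIRST of each symbol in turn, carrying on past any symbol whose FIRST contains epsilon; result {a, b, c}.

{a, b, c}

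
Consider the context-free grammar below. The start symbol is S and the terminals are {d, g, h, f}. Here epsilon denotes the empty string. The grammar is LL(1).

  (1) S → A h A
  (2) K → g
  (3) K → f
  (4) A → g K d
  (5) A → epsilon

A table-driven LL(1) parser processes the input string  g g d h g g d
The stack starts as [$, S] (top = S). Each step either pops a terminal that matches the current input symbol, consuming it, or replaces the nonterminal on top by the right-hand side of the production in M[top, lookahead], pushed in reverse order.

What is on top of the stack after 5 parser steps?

step 1: stack=$ S  input=g g d h g g d $  — expand S → A h A
step 2: stack=$ A h A  input=g g d h g g d $  — expand A → g K d
step 3: stack=$ A h d K g  input=g g d h g g d $  — match g
step 4: stack=$ A h d K  input=g d h g g d $  — expand K → g
step 5: stack=$ A h d g  input=g d h g g d $  — match g
Stack after step 5: $ A h d (top = d).

d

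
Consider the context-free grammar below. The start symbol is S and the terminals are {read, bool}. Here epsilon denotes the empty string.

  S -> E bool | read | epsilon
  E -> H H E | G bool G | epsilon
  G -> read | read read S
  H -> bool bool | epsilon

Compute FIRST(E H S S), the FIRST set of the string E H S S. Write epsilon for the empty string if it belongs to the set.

{epsilon, bool, read}

FIRST(G): from G->read we get {read}; from G->read read S we get {read}. So FIRST(G) = {read}.
FIRST(H): from H->bool bool we get {bool}; from H->epsilon we get {epsilon}. So FIRST(H) = {epsilon, bool}.
FIRST(E): from E->H H E we get {epsilon, bool, read}; from E->G bool G we get {read}; from E->epsilon we get {epsilon}. So FIRST(E) = {epsilon, bool, read}.
FIRST(S): from S->E bool we get {bool, read}; from S->read we get {read}; from S->epsilon we get {epsilon}. So FIRST(S) = {epsilon, bool, read}.
FIRST(E H S S): take FIRST of each symbol in turn, carrying on past any symbol whose FIRST contains epsilon; result {epsilon, bool, read}.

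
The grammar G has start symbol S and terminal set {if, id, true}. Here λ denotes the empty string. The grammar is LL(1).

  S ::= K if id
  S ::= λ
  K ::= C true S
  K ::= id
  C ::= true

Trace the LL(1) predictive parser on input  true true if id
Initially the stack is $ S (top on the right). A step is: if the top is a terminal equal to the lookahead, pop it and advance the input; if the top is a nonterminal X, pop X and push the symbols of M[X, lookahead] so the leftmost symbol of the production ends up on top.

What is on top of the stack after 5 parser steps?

S

step 1: stack=$ S  input=true true if id $  — expand S ::= K if id
step 2: stack=$ id if K  input=true true if id $  — expand K ::= C true S
step 3: stack=$ id if S true C  input=true true if id $  — expand C ::= true
step 4: stack=$ id if S true true  input=true true if id $  — match true
step 5: stack=$ id if S true  input=true if id $  — match true
Stack after step 5: $ id if S (top = S).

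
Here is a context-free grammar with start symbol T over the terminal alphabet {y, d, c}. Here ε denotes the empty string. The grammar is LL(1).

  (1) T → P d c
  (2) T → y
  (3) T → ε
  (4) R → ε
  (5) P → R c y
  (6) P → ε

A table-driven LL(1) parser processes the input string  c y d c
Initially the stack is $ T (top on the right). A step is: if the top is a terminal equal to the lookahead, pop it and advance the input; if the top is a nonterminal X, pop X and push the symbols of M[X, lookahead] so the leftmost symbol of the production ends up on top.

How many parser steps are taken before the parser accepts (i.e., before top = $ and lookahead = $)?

7

step 1: stack=$ T  input=c y d c $  — expand T → P d c
step 2: stack=$ c d P  input=c y d c $  — expand P → R c y
step 3: stack=$ c d y c R  input=c y d c $  — expand R → ε
step 4: stack=$ c d y c  input=c y d c $  — match c
step 5: stack=$ c d y  input=y d c $  — match y
step 6: stack=$ c d  input=d c $  — match d
step 7: stack=$ c  input=c $  — match c
Accept reached after 7 steps.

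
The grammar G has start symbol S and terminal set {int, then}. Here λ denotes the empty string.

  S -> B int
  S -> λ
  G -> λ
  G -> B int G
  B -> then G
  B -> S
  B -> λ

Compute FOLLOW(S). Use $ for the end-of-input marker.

FIRST(S): from S->B int we get {int, then}; from S->λ we get {λ}. So FIRST(S) = {λ, int, then}.
FIRST(B): from B->then G we get {then}; from B->S we get {λ, int, then}; from B->λ we get {λ}. So FIRST(B) = {λ, int, then}.
FIRST(G): from G->λ we get {λ}; from G->B int G we get {int, then}. So FIRST(G) = {λ, int, then}.
FOLLOW(S) includes $ since S is the start symbol.
FOLLOW(B): in S->B int, B is followed by int with FIRST {int}; in G->B int G, B is followed by int G with FIRST {int}. Thus FOLLOW(B) = {int}.
FOLLOW(S): in B->S, the suffix after S is empty, so FOLLOW(S) ⊇ FOLLOW(B) = {int}. Thus FOLLOW(S) = {$, int}.
FOLLOW(G): in G->B int G, the suffix after G is empty (adds nothing new); in B->then G, the suffix after G is empty, so FOLLOW(G) ⊇ FOLLOW(B) = {int}. Thus FOLLOW(G) = {int}.

{$, int}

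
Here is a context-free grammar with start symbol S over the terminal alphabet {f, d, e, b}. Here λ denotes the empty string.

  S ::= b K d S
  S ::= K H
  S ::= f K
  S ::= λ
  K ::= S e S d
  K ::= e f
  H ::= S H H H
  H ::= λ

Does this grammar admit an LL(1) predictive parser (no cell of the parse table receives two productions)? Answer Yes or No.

FIRST(S) = {λ, b, e, f}
FIRST(K) = {b, e, f}
FIRST(H) = {λ, b, e, f}
FOLLOW(S) = {$, b, d, e, f}
FOLLOW(K) = {$, b, d, e, f}
FOLLOW(H) = {$, b, d, e, f}
Cell M[H, $] receives both H ::= S H H H and H ::= λ — the grammar is not LL(1).

No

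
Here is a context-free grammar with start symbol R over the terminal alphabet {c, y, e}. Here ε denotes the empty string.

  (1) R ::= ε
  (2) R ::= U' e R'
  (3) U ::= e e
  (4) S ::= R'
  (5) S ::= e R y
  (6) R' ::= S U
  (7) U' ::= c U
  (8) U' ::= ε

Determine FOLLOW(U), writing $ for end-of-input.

FIRST(U) = {e}
FIRST(U') = {ε, c}
FIRST(R) = {ε, c, e}  (via U' e R')
FIRST(S) = {e}  (via R')
FIRST(R') = {e}  (via S U)
FOLLOW(R) includes $ since R is the start symbol.
FOLLOW(R): in S::=e R y, R is followed by y with FIRST {y}. Thus FOLLOW(R) = {$, y}.
FOLLOW(S): in R'::=S U, S is followed by U with FIRST {e}. Thus FOLLOW(S) = {e}.
FOLLOW(R'): in R::=U' e R', the suffix after R' is empty, so FOLLOW(R') ⊇ FOLLOW(R) = {$, y}; in S::=R', the suffix after R' is empty, so FOLLOW(R') ⊇ FOLLOW(S) = {e}. Thus FOLLOW(R') = {$, e, y}.
FOLLOW(U'): in R::=U' e R', U' is followed by e R' with FIRST {e}. Thus FOLLOW(U') = {e}.
FOLLOW(U): in R'::=S U, the suffix after U is empty, so FOLLOW(U) ⊇ FOLLOW(R') = {$, e, y}; in U'::=c U, the suffix after U is empty, so FOLLOW(U) ⊇ FOLLOW(U') = {e}. Thus FOLLOW(U) = {$, e, y}.

{$, e, y}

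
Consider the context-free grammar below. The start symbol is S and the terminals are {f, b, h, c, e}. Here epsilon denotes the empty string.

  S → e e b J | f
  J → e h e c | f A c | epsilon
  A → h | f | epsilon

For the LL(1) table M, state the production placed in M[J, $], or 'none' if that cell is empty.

J → epsilon

FIRST(S) = {e, f}
FIRST(J) = {epsilon, e, f}
FIRST(A) = {epsilon, f, h}
FOLLOW(S) includes $ since S is the start symbol.
FOLLOW(S): S appears on no right-hand side. Thus FOLLOW(S) = {$}.
FOLLOW(J): in S→e e b J, the suffix after J is empty, so FOLLOW(J) ⊇ FOLLOW(S) = {$}. Thus FOLLOW(J) = {$}.
For J → e h e c: FIRST(e h e c) = {e}, so it goes in M[J, t] for t ∈ {e}.
For J → f A c: FIRST(f A c) = {f}, so it goes in M[J, t] for t ∈ {f}.
For J → epsilon: FIRST(epsilon) = {epsilon}, so it goes in M[J, t] for t ∈ {}; since epsilon ∈ FIRST, also for every t ∈ FOLLOW(J) = {$}.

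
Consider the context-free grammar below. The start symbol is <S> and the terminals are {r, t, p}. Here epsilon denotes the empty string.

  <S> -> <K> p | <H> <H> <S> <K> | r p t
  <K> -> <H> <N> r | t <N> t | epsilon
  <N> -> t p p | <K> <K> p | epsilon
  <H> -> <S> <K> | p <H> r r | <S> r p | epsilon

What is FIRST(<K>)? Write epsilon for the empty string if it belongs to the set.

FIRST(<S>) = {p, r, t}  (via <K> p, <H> <H> <S> <K>)
FIRST(<H>) = {epsilon, p, r, t}  (via <S> <K>, <S> r p)
FIRST(<K>) = {epsilon, p, r, t}  (via <H> <N> r)
FIRST(<N>) = {epsilon, p, r, t}  (via <K> <K> p)

{epsilon, p, r, t}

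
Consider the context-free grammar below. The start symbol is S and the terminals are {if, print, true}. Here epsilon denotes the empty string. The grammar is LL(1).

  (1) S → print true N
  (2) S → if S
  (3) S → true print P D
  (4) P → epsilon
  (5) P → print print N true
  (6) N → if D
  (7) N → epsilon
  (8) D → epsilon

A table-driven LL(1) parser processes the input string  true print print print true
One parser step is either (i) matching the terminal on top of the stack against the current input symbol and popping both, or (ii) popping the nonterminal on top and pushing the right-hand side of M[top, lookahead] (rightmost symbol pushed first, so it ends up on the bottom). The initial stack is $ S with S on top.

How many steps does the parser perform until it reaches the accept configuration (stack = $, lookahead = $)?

9

step 1: stack=$ S  input=true print print print true $  — expand S → true print P D
step 2: stack=$ D P print true  input=true print print print true $  — match true
step 3: stack=$ D P print  input=print print print true $  — match print
step 4: stack=$ D P  input=print print true $  — expand P → print print N true
step 5: stack=$ D true N print print  input=print print true $  — match print
step 6: stack=$ D true N print  input=print true $  — match print
step 7: stack=$ D true N  input=true $  — expand N → epsilon
step 8: stack=$ D true  input=true $  — match true
step 9: stack=$ D  input=$  — expand D → epsilon
Accept reached after 9 steps.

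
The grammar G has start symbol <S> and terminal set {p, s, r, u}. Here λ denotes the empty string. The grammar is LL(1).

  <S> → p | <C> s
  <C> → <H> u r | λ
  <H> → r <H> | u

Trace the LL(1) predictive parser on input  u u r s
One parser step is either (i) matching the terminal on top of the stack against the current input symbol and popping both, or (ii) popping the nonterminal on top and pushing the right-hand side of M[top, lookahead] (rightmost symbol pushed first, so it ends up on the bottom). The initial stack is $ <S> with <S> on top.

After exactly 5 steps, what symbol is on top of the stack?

r

step 1: stack=$ <S>  input=u u r s $  — expand <S> → <C> s
step 2: stack=$ s <C>  input=u u r s $  — expand <C> → <H> u r
step 3: stack=$ s r u <H>  input=u u r s $  — expand <H> → u
step 4: stack=$ s r u u  input=u u r s $  — match u
step 5: stack=$ s r u  input=u r s $  — match u
Stack after step 5: $ s r (top = r).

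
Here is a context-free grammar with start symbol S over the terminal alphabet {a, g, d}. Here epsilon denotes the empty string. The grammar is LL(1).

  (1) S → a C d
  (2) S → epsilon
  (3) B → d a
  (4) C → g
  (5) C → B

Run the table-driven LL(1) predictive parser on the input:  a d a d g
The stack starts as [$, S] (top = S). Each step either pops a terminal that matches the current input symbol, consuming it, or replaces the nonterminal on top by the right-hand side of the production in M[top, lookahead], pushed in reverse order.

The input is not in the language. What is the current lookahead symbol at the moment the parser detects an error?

g

step 1: stack=$ S  input=a d a d g $  — expand S → a C d
step 2: stack=$ d C a  input=a d a d g $  — match a
step 3: stack=$ d C  input=d a d g $  — expand C → B
step 4: stack=$ d B  input=d a d g $  — expand B → d a
step 5: stack=$ d a d  input=d a d g $  — match d
step 6: stack=$ d a  input=a d g $  — match a
step 7: stack=$ d  input=d g $  — match d
step 8: stack=$  input=g $  — error: stack empty but input remains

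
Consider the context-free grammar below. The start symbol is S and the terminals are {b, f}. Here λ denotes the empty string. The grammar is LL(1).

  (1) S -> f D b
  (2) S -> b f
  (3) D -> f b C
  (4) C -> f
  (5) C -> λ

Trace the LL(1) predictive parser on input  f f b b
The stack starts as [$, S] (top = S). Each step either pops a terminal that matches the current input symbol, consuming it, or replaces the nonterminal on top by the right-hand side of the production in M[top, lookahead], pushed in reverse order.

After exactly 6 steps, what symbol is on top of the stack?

     Stack      Input      Action
  1  $ S        f f b b $  expand S -> f D b
  2  $ b D f    f f b b $  match f
  3  $ b D      f b b $    expand D -> f b C
  4  $ b C b f  f b b $    match f
  5  $ b C b    b b $      match b
  6  $ b C      b $        expand C -> λ
Stack after step 6: $ b (top = b).

b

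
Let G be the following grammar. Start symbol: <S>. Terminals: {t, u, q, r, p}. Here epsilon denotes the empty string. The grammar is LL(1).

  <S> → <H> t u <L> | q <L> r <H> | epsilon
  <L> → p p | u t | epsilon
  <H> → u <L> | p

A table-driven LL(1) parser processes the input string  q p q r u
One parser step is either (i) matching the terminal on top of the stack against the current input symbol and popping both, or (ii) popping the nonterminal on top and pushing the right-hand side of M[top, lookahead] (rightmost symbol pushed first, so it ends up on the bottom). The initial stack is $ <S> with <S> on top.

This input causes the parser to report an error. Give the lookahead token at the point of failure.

     Stack          Input        Action
  1  $ <S>          q p q r u $  expand <S> → q <L> r <H>
  2  $ <H> r <L> q  q p q r u $  match q
  3  $ <H> r <L>    p q r u $    expand <L> → p p
  4  $ <H> r p p    p q r u $    match p
  5  $ <H> r p      q r u $      error: top is terminal p but lookahead is q

q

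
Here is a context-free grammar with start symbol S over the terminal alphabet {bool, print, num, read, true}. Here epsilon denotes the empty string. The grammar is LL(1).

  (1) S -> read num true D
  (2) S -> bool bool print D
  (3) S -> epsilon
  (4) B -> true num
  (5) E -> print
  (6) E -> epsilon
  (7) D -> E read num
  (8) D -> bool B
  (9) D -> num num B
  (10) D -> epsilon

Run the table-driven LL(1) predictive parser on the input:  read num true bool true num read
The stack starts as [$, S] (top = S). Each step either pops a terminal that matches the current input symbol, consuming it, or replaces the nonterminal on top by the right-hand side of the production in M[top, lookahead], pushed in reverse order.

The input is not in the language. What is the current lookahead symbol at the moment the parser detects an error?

step 1: stack=$ S  input=read num true bool true num read $  — expand S -> read num true D
step 2: stack=$ D true num read  input=read num true bool true num read $  — match read
step 3: stack=$ D true num  input=num true bool true num read $  — match num
step 4: stack=$ D true  input=true bool true num read $  — match true
step 5: stack=$ D  input=bool true num read $  — expand D -> bool B
step 6: stack=$ B bool  input=bool true num read $  — match bool
step 7: stack=$ B  input=true num read $  — expand B -> true num
step 8: stack=$ num true  input=true num read $  — match true
step 9: stack=$ num  input=num read $  — match num
step 10: stack=$  input=read $  — error: stack empty but input remains

read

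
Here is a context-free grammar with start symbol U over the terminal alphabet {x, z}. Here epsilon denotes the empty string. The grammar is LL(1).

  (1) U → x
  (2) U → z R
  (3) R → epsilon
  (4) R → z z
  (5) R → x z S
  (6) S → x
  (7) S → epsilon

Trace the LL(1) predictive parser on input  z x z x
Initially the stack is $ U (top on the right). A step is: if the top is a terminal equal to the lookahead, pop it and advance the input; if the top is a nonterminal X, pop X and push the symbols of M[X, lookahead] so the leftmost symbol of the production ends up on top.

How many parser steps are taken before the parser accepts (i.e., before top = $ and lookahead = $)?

7

step 1: stack=$ U  input=z x z x $  — expand U → z R
step 2: stack=$ R z  input=z x z x $  — match z
step 3: stack=$ R  input=x z x $  — expand R → x z S
step 4: stack=$ S z x  input=x z x $  — match x
step 5: stack=$ S z  input=z x $  — match z
step 6: stack=$ S  input=x $  — expand S → x
step 7: stack=$ x  input=x $  — match x
Accept reached after 7 steps.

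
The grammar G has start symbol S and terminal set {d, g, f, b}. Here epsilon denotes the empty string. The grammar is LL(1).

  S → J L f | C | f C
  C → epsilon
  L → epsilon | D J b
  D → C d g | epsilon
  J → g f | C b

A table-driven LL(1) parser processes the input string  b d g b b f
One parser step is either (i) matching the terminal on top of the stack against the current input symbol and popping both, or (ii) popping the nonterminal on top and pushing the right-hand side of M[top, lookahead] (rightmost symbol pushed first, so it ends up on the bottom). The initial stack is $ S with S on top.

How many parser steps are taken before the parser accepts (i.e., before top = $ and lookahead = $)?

step 1: stack=$ S  input=b d g b b f $  — expand S → J L f
step 2: stack=$ f L J  input=b d g b b f $  — expand J → C b
step 3: stack=$ f L b C  input=b d g b b f $  — expand C → epsilon
step 4: stack=$ f L b  input=b d g b b f $  — match b
step 5: stack=$ f L  input=d g b b f $  — expand L → D J b
step 6: stack=$ f b J D  input=d g b b f $  — expand D → C d g
step 7: stack=$ f b J g d C  input=d g b b f $  — expand C → epsilon
step 8: stack=$ f b J g d  input=d g b b f $  — match d
step 9: stack=$ f b J g  input=g b b f $  — match g
step 10: stack=$ f b J  input=b b f $  — expand J → C b
step 11: stack=$ f b b C  input=b b f $  — expand C → epsilon
step 12: stack=$ f b b  input=b b f $  — match b
step 13: stack=$ f b  input=b f $  — match b
step 14: stack=$ f  input=f $  — match f
Accept reached after 14 steps.

14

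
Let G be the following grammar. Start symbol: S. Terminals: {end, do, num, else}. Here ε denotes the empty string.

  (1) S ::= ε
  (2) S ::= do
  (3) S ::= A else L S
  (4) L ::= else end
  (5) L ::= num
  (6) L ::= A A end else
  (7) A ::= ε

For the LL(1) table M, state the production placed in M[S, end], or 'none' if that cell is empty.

none

FIRST(A) = {ε}
FIRST(S) = {ε, do, else}  (via A else L S)
FIRST(L) = {else, end, num}  (via A A end else)
FOLLOW(S) includes $ since S is the start symbol.
FOLLOW(S): in S::=A else L S, the suffix after S is empty (adds nothing new). Thus FOLLOW(S) = {$}.
For S ::= ε: FIRST(ε) = {ε}, so it goes in M[S, t] for t ∈ {}; since ε ∈ FIRST, also for every t ∈ FOLLOW(S) = {$}.
For S ::= do: FIRST(do) = {do}, so it goes in M[S, t] for t ∈ {do}.
For S ::= A else L S: FIRST(A else L S) = {else}, so it goes in M[S, t] for t ∈ {else}.
None of these place a production in M[S, end].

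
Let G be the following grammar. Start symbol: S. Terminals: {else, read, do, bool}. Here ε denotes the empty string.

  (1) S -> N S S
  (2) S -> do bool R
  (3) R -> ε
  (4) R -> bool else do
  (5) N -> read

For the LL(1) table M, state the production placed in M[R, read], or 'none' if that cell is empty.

FIRST(R) = {ε, bool}
FIRST(N) = {read}
FIRST(S) = {do, read}  (via N S S)
FOLLOW(S) includes $ since S is the start symbol.
FOLLOW(S): in S->N S S (occurrence 1), S is followed by S with FIRST {do, read}; in S->N S S (occurrence 2), the suffix after S is empty (adds nothing new). Thus FOLLOW(S) = {$, do, read}.
FOLLOW(R): in S->do bool R, the suffix after R is empty, so FOLLOW(R) ⊇ FOLLOW(S) = {$, do, read}. Thus FOLLOW(R) = {$, do, read}.
For R -> ε: FIRST(ε) = {ε}, so it goes in M[R, t] for t ∈ {}; since ε ∈ FIRST, also for every t ∈ FOLLOW(R) = {$, do, read}.
For R -> bool else do: FIRST(bool else do) = {bool}, so it goes in M[R, t] for t ∈ {bool}.

R -> ε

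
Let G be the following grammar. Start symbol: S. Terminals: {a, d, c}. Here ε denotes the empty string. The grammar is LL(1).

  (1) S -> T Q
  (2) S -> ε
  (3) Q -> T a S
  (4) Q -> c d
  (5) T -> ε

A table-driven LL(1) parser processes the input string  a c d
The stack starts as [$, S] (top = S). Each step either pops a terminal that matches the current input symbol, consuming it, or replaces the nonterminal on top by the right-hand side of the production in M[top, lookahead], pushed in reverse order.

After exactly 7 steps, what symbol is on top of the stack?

Q

     Stack    Input    Action
  1  $ S      a c d $  expand S -> T Q
  2  $ Q T    a c d $  expand T -> ε
  3  $ Q      a c d $  expand Q -> T a S
  4  $ S a T  a c d $  expand T -> ε
  5  $ S a    a c d $  match a
  6  $ S      c d $    expand S -> T Q
  7  $ Q T    c d $    expand T -> ε
Stack after step 7: $ Q (top = Q).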